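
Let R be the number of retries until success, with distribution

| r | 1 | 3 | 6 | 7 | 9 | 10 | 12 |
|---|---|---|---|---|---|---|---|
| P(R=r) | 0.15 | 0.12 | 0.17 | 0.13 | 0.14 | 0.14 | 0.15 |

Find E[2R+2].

15.8

E[2R+2] = Σ (2r+2)·P(R=r)
 = 4·0.15 + 8·0.12 + 14·0.17 + 16·0.13 + 20·0.14 + 22·0.14 + 26·0.15
 = 0.6 + 0.96 + 2.38 + 2.08 + 2.8 + 3.08 + 3.9
 = 15.8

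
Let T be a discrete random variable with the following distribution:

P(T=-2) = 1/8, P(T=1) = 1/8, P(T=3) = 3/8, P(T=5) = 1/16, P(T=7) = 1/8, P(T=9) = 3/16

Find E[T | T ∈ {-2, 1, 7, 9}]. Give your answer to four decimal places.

4.3333

P(T ∈ {-2, 1, 7, 9}) = 1/8 + 1/8 + 1/8 + 3/16 = 9/16.
E[T | T ∈ {-2, 1, 7, 9}] = [(-2)·1/8 + 1·1/8 + 7·1/8 + 9·3/16] / (9/16)
 = 39/16 / (9/16)
 = 13/3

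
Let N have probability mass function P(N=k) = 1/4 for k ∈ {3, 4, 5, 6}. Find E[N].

E[N] = Σ n·P(N=n)
 = 3·1/4 + 4·1/4 + 5·1/4 + 6·1/4
 = 3/4 + 1 + 5/4 + 3/2
 = 9/2

4.5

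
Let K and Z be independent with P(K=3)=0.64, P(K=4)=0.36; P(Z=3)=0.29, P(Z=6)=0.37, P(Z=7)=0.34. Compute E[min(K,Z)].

E[min(K,Z)] = Σ_k Σ_z min(k,z) · P(K=k)P(Z=z)
 = 3·0.1856 + 3·0.2368 + 3·0.2176 + 3·0.1044 + 4·0.1332 + 4·0.1224
 = 0.5568 + 0.7104 + 0.6528 + 0.3132 + 0.5328 + 0.4896
 = 3.2556

3.2556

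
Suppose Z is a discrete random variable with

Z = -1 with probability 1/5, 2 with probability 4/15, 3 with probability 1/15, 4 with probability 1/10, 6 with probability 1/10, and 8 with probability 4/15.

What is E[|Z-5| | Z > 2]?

P(Z > 2) = 1/15 + 1/10 + 1/10 + 4/15 = 8/15.
E[|Z-5| | Z > 2] = [2·1/15 + 1·1/10 + 1·1/10 + 3·4/15] / (8/15)
 = 17/15 / (8/15)
 = 17/8

2.125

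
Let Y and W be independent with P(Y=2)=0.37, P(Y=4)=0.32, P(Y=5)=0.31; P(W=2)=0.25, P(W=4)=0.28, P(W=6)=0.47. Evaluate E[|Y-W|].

1.8286

E[|Y-W|] = Σ_y Σ_w |y-w| · P(Y=y)P(W=w)
 = 0·0.0925 + 2·0.1036 + 4·0.1739 + 2·0.08 + 0·0.0896 + 2·0.1504 + 3·0.0775 + 1·0.0868 + 1·0.1457
 = 0 + 0.2072 + 0.6956 + 0.16 + 0 + 0.3008 + 0.2325 + 0.0868 + 0.1457
 = 1.8286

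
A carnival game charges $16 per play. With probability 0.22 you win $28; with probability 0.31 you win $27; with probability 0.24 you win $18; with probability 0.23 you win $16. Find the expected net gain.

6.53

E[payout] = 28·0.22 + 27·0.31 + 18·0.24 + 16·0.23
 = 6.16 + 8.37 + 4.32 + 3.68
 = 22.53
Net = 22.53 - 16 = 6.53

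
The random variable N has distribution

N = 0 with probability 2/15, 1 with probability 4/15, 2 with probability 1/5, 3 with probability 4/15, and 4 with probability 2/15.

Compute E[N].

2

E[N] = Σ n·P(N=n)
 = 0·2/15 + 1·4/15 + 2·1/5 + 3·4/15 + 4·2/15
 = 0 + 4/15 + 2/5 + 4/5 + 8/15
 = 2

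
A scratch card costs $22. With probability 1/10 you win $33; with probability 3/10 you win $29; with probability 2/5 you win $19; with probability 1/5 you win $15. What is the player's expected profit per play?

0.6

E[payout] = 33·1/10 + 29·3/10 + 19·2/5 + 15·1/5
 = 33/10 + 87/10 + 38/5 + 3
 = 113/5
Net = 113/5 - 22 = 3/5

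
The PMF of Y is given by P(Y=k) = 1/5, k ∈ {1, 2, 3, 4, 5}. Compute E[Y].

E[Y] = Σ y·P(Y=y)
 = 1·1/5 + 2·1/5 + 3·1/5 + 4·1/5 + 5·1/5
 = 1/5 + 2/5 + 3/5 + 4/5 + 1
 = 3

3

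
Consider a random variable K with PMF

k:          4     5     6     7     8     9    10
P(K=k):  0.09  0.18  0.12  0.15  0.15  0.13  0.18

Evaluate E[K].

7.2

E[K] = Σ k·P(K=k)
 = 4·0.09 + 5·0.18 + 6·0.12 + 7·0.15 + 8·0.15 + 9·0.13 + 10·0.18
 = 0.36 + 0.9 + 0.72 + 1.05 + 1.2 + 1.17 + 1.8
 = 7.2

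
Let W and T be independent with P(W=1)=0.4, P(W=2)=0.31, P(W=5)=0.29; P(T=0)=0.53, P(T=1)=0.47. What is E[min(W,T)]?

E[min(W,T)] = Σ_w Σ_t min(w,t) · P(W=w)P(T=t)
 = 0·0.212 + 1·0.188 + 0·0.1643 + 1·0.1457 + 0·0.1537 + 1·0.1363
 = 0 + 0.188 + 0 + 0.1457 + 0 + 0.1363
 = 0.47

0.47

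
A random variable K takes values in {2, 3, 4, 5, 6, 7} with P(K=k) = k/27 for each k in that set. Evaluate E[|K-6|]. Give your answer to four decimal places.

E[|K-6|] = Σ |k-6|·P(K=k)
 = 4·2/27 + 3·1/9 + 2·4/27 + 1·5/27 + 0·2/9 + 1·7/27
 = 8/27 + 1/3 + 8/27 + 5/27 + 0 + 7/27
 = 37/27

1.3704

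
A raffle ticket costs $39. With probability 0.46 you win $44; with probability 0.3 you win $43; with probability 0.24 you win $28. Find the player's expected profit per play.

0.86

E[payout] = 44·0.46 + 43·0.3 + 28·0.24
 = 20.24 + 12.9 + 6.72
 = 39.86
Net = 39.86 - 39 = 0.86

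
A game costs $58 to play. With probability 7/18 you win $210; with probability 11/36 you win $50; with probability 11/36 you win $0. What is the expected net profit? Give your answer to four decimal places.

38.9444

E[payout] = 210·7/18 + 50·11/36 + 0·11/36
 = 245/3 + 275/18 + 0
 = 1745/18
Net = 1745/18 - 58 = 701/18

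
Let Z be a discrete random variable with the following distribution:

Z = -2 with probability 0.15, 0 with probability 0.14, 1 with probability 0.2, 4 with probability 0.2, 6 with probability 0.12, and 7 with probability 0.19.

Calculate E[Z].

E[Z] = Σ z·P(Z=z)
 = (-2)·0.15 + 0·0.14 + 1·0.2 + 4·0.2 + 6·0.12 + 7·0.19
 = (-0.3) + 0 + 0.2 + 0.8 + 0.72 + 1.33
 = 2.75

2.75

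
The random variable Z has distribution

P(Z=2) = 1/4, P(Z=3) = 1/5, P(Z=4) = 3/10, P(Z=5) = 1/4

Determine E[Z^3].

E[Z^3] = Σ z^3·P(Z=z)
 = 8·1/4 + 27·1/5 + 64·3/10 + 125·1/4
 = 2 + 27/5 + 96/5 + 125/4
 = 1157/20

57.85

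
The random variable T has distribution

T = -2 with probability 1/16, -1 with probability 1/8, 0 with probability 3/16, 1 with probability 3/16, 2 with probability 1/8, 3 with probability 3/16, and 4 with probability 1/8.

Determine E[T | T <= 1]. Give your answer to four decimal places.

-0.1111

P(T <= 1) = 1/16 + 1/8 + 3/16 + 3/16 = 9/16.
E[T | T <= 1] = [(-2)·1/16 + (-1)·1/8 + 0·3/16 + 1·3/16] / (9/16)
 = -1/16 / (9/16)
 = -1/9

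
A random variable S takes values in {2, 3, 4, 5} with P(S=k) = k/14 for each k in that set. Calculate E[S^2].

E[S^2] = Σ s^2·P(S=s)
 = 4·1/7 + 9·3/14 + 16·2/7 + 25·5/14
 = 4/7 + 27/14 + 32/7 + 125/14
 = 16

16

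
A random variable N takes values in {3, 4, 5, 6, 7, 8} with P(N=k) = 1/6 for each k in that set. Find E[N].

5.5

E[N] = Σ n·P(N=n)
 = 3·1/6 + 4·1/6 + 5·1/6 + 6·1/6 + 7·1/6 + 8·1/6
 = 1/2 + 2/3 + 5/6 + 1 + 7/6 + 4/3
 = 11/2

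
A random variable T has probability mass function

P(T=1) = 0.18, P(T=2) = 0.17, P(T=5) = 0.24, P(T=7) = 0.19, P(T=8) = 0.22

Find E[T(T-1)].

E[T(T-1)] = Σ t(t-1)·P(T=t)
 = 0·0.18 + 2·0.17 + 20·0.24 + 42·0.19 + 56·0.22
 = 0 + 0.34 + 4.8 + 7.98 + 12.32
 = 25.44

25.44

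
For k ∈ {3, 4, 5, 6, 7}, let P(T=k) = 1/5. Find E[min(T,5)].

4.4

E[min(T,5)] = Σ min(t,5)·P(T=t)
 = 3·1/5 + 4·1/5 + 5·1/5 + 5·1/5 + 5·1/5
 = 3/5 + 4/5 + 1 + 1 + 1
 = 22/5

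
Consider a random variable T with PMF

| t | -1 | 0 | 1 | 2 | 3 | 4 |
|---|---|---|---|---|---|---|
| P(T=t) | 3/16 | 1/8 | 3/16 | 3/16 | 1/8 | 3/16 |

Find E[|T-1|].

E[|T-1|] = Σ |t-1|·P(T=t)
 = 2·3/16 + 1·1/8 + 0·3/16 + 1·3/16 + 2·1/8 + 3·3/16
 = 3/8 + 1/8 + 0 + 3/16 + 1/4 + 9/16
 = 3/2

1.5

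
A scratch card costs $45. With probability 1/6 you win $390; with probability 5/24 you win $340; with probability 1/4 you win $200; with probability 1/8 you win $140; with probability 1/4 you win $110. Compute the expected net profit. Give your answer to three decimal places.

185.833

E[payout] = 390·1/6 + 340·5/24 + 200·1/4 + 140·1/8 + 110·1/4
 = 65 + 425/6 + 50 + 35/2 + 55/2
 = 1385/6
Net = 1385/6 - 45 = 1115/6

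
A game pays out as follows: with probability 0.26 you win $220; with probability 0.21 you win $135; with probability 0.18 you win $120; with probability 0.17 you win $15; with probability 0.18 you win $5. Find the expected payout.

E[payout] = 220·0.26 + 135·0.21 + 120·0.18 + 15·0.17 + 5·0.18
 = 57.2 + 28.35 + 21.6 + 2.55 + 0.9
 = 110.6

110.6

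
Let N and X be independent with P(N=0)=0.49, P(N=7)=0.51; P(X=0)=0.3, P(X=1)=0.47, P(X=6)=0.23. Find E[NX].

E[NX] = Σ_n Σ_x nx · P(N=n)P(X=x)
 = 0·0.147 + 0·0.2303 + 0·0.1127 + 0·0.153 + 7·0.2397 + 42·0.1173
 = 0 + 0 + 0 + 0 + 1.6779 + 4.9266
 = 6.6045

6.6045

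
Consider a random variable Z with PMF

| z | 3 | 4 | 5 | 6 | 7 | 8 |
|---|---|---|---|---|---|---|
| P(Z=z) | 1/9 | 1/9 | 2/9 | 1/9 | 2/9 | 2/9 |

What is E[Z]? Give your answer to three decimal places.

5.889

E[Z] = Σ z·P(Z=z)
 = 3·1/9 + 4·1/9 + 5·2/9 + 6·1/9 + 7·2/9 + 8·2/9
 = 1/3 + 4/9 + 10/9 + 2/3 + 14/9 + 16/9
 = 53/9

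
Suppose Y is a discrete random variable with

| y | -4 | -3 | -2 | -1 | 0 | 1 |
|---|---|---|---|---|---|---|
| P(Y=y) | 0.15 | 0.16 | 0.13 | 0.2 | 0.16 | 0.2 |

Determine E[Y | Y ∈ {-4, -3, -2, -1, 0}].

-1.925

P(Y ∈ {-4, -3, -2, -1, 0}) = 0.15 + 0.16 + 0.13 + 0.2 + 0.16 = 0.8.
E[Y | Y ∈ {-4, -3, -2, -1, 0}] = [(-4)·0.15 + (-3)·0.16 + (-2)·0.13 + (-1)·0.2 + 0·0.16] / 0.8
 = -1.54 / 0.8
 = -77/40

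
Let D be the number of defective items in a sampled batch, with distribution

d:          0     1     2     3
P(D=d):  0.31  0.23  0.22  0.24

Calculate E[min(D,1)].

E[min(D,1)] = Σ min(d,1)·P(D=d)
 = 0·0.31 + 1·0.23 + 1·0.22 + 1·0.24
 = 0 + 0.23 + 0.22 + 0.24
 = 0.69

0.69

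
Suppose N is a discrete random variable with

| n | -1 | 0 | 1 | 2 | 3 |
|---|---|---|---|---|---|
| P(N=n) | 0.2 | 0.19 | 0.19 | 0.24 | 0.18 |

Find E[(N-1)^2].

1.95

E[(N-1)^2] = Σ (n-1)^2·P(N=n)
 = 4·0.2 + 1·0.19 + 0·0.19 + 1·0.24 + 4·0.18
 = 0.8 + 0.19 + 0 + 0.24 + 0.72
 = 1.95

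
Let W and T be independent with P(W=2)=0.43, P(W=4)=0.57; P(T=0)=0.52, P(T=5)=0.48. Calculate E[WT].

E[WT] = Σ_w Σ_t wt · P(W=w)P(T=t)
 = 0·0.2236 + 10·0.2064 + 0·0.2964 + 20·0.2736
 = 0 + 2.064 + 0 + 5.472
 = 7.536

7.536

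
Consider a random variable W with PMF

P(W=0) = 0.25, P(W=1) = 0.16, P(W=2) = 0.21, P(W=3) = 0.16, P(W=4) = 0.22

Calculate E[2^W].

E[2^W] = Σ 2^w·P(W=w)
 = 1·0.25 + 2·0.16 + 4·0.21 + 8·0.16 + 16·0.22
 = 0.25 + 0.32 + 0.84 + 1.28 + 3.52
 = 6.21

6.21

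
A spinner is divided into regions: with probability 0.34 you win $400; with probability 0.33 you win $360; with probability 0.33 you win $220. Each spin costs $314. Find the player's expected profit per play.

E[payout] = 400·0.34 + 360·0.33 + 220·0.33
 = 136 + 118.8 + 72.6
 = 327.4
Net = 327.4 - 314 = 13.4

13.4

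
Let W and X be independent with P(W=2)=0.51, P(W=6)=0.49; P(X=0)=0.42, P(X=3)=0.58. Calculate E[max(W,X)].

E[max(W,X)] = Σ_w Σ_x max(w,x) · P(W=w)P(X=x)
 = 2·0.2142 + 3·0.2958 + 6·0.2058 + 6·0.2842
 = 0.4284 + 0.8874 + 1.2348 + 1.7052
 = 4.2558

4.2558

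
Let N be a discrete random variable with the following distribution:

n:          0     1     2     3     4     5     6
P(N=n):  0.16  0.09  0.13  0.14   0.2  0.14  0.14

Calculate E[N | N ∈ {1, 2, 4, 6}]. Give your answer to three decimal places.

P(N ∈ {1, 2, 4, 6}) = 0.09 + 0.13 + 0.2 + 0.14 = 0.56.
E[N | N ∈ {1, 2, 4, 6}] = [1·0.09 + 2·0.13 + 4·0.2 + 6·0.14] / 0.56
 = 1.99 / 0.56
 = 199/56

3.554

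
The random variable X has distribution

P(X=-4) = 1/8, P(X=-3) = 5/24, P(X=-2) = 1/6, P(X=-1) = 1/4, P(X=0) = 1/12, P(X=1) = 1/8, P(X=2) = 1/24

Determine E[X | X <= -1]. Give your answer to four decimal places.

-2.2778

P(X <= -1) = 1/8 + 5/24 + 1/6 + 1/4 = 3/4.
E[X | X <= -1] = [(-4)·1/8 + (-3)·5/24 + (-2)·1/6 + (-1)·1/4] / (3/4)
 = -41/24 / (3/4)
 = -41/18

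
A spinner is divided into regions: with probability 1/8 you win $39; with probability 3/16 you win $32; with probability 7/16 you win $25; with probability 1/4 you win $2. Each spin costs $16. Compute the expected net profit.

E[payout] = 39·1/8 + 32·3/16 + 25·7/16 + 2·1/4
 = 39/8 + 6 + 175/16 + 1/2
 = 357/16
Net = 357/16 - 16 = 101/16

6.3125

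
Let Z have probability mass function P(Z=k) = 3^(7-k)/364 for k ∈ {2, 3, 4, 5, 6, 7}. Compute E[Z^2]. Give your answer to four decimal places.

E[Z^2] = Σ z^2·P(Z=z)
 = 4·243/364 + 9·81/364 + 16·27/364 + 25·9/364 + 36·3/364 + 49·1/364
 = 243/91 + 729/364 + 108/91 + 225/364 + 27/91 + 7/52
 = 2515/364

6.9093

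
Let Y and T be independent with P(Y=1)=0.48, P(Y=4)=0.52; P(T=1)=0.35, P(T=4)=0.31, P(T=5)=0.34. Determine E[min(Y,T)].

E[min(Y,T)] = Σ_y Σ_t min(y,t) · P(Y=y)P(T=t)
 = 1·0.168 + 1·0.1488 + 1·0.1632 + 1·0.182 + 4·0.1612 + 4·0.1768
 = 0.168 + 0.1488 + 0.1632 + 0.182 + 0.6448 + 0.7072
 = 2.014

2.014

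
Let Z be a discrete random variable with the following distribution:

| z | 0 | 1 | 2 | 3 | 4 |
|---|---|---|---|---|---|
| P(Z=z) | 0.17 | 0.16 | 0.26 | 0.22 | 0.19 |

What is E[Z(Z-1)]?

E[Z(Z-1)] = Σ z(z-1)·P(Z=z)
 = 0·0.17 + 0·0.16 + 2·0.26 + 6·0.22 + 12·0.19
 = 0 + 0 + 0.52 + 1.32 + 2.28
 = 4.12

4.12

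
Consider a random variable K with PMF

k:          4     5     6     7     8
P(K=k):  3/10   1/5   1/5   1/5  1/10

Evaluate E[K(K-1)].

27.6

E[K(K-1)] = Σ k(k-1)·P(K=k)
 = 12·3/10 + 20·1/5 + 30·1/5 + 42·1/5 + 56·1/10
 = 18/5 + 4 + 6 + 42/5 + 28/5
 = 138/5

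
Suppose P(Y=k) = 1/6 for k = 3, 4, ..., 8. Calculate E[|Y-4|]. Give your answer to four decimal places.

1.8333

E[|Y-4|] = Σ |y-4|·P(Y=y)
 = 1·1/6 + 0·1/6 + 1·1/6 + 2·1/6 + 3·1/6 + 4·1/6
 = 1/6 + 0 + 1/6 + 1/3 + 1/2 + 2/3
 = 11/6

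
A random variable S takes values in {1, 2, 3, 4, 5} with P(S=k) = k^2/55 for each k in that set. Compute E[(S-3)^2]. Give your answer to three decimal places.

2.255

E[(S-3)^2] = Σ (s-3)^2·P(S=s)
 = 4·1/55 + 1·4/55 + 0·9/55 + 1·16/55 + 4·5/11
 = 4/55 + 4/55 + 0 + 16/55 + 20/11
 = 124/55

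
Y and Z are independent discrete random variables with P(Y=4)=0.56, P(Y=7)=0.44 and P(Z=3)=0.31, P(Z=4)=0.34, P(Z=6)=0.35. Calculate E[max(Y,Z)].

5.712

E[max(Y,Z)] = Σ_y Σ_z max(y,z) · P(Y=y)P(Z=z)
 = 4·0.1736 + 4·0.1904 + 6·0.196 + 7·0.1364 + 7·0.1496 + 7·0.154
 = 0.6944 + 0.7616 + 1.176 + 0.9548 + 1.0472 + 1.078
 = 5.712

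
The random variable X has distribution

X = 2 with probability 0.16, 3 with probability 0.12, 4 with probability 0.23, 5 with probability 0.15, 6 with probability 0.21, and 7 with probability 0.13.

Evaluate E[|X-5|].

1.42

E[|X-5|] = Σ |x-5|·P(X=x)
 = 3·0.16 + 2·0.12 + 1·0.23 + 0·0.15 + 1·0.21 + 2·0.13
 = 0.48 + 0.24 + 0.23 + 0 + 0.21 + 0.26
 = 1.42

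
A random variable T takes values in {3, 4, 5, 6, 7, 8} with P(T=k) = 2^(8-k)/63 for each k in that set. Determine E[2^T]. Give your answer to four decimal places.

E[2^T] = Σ 2^t·P(T=t)
 = 8·32/63 + 16·16/63 + 32·8/63 + 64·4/63 + 128·2/63 + 256·1/63
 = 256/63 + 256/63 + 256/63 + 256/63 + 256/63 + 256/63
 = 512/21

24.3810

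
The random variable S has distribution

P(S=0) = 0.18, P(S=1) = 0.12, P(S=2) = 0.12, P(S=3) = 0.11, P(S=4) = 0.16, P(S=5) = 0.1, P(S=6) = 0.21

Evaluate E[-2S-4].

-10.18

E[-2S-4] = Σ (-2s-4)·P(S=s)
 = (-4)·0.18 + (-6)·0.12 + (-8)·0.12 + (-10)·0.11 + (-12)·0.16 + (-14)·0.1 + (-16)·0.21
 = (-0.72) + (-0.72) + (-0.96) + (-1.1) + (-1.92) + (-1.4) + (-3.36)
 = -10.18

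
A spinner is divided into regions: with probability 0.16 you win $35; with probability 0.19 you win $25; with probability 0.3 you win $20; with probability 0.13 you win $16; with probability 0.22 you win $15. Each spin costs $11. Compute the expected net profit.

E[payout] = 35·0.16 + 25·0.19 + 20·0.3 + 16·0.13 + 15·0.22
 = 5.6 + 4.75 + 6 + 2.08 + 3.3
 = 21.73
Net = 21.73 - 11 = 10.73

10.73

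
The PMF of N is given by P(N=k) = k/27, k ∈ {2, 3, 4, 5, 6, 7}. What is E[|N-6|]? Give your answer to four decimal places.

1.3704

E[|N-6|] = Σ |n-6|·P(N=n)
 = 4·2/27 + 3·1/9 + 2·4/27 + 1·5/27 + 0·2/9 + 1·7/27
 = 8/27 + 1/3 + 8/27 + 5/27 + 0 + 7/27
 = 37/27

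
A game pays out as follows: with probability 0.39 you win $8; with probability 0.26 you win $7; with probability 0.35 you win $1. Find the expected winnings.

5.29

E[payout] = 8·0.39 + 7·0.26 + 1·0.35
 = 3.12 + 1.82 + 0.35
 = 5.29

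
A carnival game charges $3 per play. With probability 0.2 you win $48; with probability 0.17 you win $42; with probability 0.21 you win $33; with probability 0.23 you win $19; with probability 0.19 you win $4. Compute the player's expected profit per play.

25.8

E[payout] = 48·0.2 + 42·0.17 + 33·0.21 + 19·0.23 + 4·0.19
 = 9.6 + 7.14 + 6.93 + 4.37 + 0.76
 = 28.8
Net = 28.8 - 3 = 25.8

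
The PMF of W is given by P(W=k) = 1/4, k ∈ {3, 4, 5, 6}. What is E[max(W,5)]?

E[max(W,5)] = Σ max(w,5)·P(W=w)
 = 5·1/4 + 5·1/4 + 5·1/4 + 6·1/4
 = 5/4 + 5/4 + 5/4 + 3/2
 = 21/4

5.25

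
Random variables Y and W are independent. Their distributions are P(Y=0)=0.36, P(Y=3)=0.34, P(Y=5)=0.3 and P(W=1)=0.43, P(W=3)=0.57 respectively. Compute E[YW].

5.3928

E[YW] = Σ_y Σ_w yw · P(Y=y)P(W=w)
 = 0·0.1548 + 0·0.2052 + 3·0.1462 + 9·0.1938 + 5·0.129 + 15·0.171
 = 0 + 0 + 0.4386 + 1.7442 + 0.645 + 2.565
 = 5.3928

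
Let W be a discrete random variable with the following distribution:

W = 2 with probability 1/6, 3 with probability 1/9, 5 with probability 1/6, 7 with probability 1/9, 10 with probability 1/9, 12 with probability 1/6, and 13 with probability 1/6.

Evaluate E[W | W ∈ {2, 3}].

2.4

P(W ∈ {2, 3}) = 1/6 + 1/9 = 5/18.
E[W | W ∈ {2, 3}] = [2·1/6 + 3·1/9] / (5/18)
 = 2/3 / (5/18)
 = 12/5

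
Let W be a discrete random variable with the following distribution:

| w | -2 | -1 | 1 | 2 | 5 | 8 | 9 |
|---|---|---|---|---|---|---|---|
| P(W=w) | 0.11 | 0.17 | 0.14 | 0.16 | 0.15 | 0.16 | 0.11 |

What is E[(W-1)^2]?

E[(W-1)^2] = Σ (w-1)^2·P(W=w)
 = 9·0.11 + 4·0.17 + 0·0.14 + 1·0.16 + 16·0.15 + 49·0.16 + 64·0.11
 = 0.99 + 0.68 + 0 + 0.16 + 2.4 + 7.84 + 7.04
 = 19.11

19.11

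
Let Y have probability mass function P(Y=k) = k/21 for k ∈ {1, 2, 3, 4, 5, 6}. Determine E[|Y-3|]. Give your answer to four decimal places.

E[|Y-3|] = Σ |y-3|·P(Y=y)
 = 2·1/21 + 1·2/21 + 0·1/7 + 1·4/21 + 2·5/21 + 3·2/7
 = 2/21 + 2/21 + 0 + 4/21 + 10/21 + 6/7
 = 12/7

1.7143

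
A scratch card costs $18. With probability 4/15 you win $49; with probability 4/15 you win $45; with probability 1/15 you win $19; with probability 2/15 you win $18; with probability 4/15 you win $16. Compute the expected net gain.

E[payout] = 49·4/15 + 45·4/15 + 19·1/15 + 18·2/15 + 16·4/15
 = 196/15 + 12 + 19/15 + 12/5 + 64/15
 = 33
Net = 33 - 18 = 15

15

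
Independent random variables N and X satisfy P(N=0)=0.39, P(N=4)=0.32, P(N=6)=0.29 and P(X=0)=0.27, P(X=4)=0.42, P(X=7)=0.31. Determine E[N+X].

E[N+X] = Σ_n Σ_x (n+x) · P(N=n)P(X=x)
 = 0·0.1053 + 4·0.1638 + 7·0.1209 + 4·0.0864 + 8·0.1344 + 11·0.0992 + 6·0.0783 + 10·0.1218 + 13·0.0899
 = 0 + 0.6552 + 0.8463 + 0.3456 + 1.0752 + 1.0912 + 0.4698 + 1.218 + 1.1687
 = 6.87

6.87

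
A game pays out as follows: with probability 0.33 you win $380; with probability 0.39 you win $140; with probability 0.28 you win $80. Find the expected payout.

202.4

E[payout] = 380·0.33 + 140·0.39 + 80·0.28
 = 125.4 + 54.6 + 22.4
 = 202.4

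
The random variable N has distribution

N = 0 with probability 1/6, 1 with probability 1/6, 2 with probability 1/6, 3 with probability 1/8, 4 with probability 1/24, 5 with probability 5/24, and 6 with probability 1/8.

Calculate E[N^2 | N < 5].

P(N < 5) = 1/6 + 1/6 + 1/6 + 1/8 + 1/24 = 2/3.
E[N^2 | N < 5] = [0·1/6 + 1·1/6 + 4·1/6 + 9·1/8 + 16·1/24] / (2/3)
 = 21/8 / (2/3)
 = 63/16

3.9375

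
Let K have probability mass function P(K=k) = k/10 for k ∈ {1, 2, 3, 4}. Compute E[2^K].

9.8

E[2^K] = Σ 2^k·P(K=k)
 = 2·1/10 + 4·1/5 + 8·3/10 + 16·2/5
 = 1/5 + 4/5 + 12/5 + 32/5
 = 49/5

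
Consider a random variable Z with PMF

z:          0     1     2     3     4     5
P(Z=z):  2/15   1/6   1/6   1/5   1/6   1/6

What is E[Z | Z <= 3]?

P(Z <= 3) = 2/15 + 1/6 + 1/6 + 1/5 = 2/3.
E[Z | Z <= 3] = [0·2/15 + 1·1/6 + 2·1/6 + 3·1/5] / (2/3)
 = 11/10 / (2/3)
 = 33/20

1.65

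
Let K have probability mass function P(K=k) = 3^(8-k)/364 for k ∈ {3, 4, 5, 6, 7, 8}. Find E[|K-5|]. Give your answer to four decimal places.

1.6071

E[|K-5|] = Σ |k-5|·P(K=k)
 = 2·243/364 + 1·81/364 + 0·27/364 + 1·9/364 + 2·3/364 + 3·1/364
 = 243/182 + 81/364 + 0 + 9/364 + 3/182 + 3/364
 = 45/28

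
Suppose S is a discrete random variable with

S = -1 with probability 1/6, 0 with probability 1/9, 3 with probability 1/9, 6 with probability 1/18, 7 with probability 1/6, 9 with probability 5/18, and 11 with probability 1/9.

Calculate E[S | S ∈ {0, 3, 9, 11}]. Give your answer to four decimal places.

P(S ∈ {0, 3, 9, 11}) = 1/9 + 1/9 + 5/18 + 1/9 = 11/18.
E[S | S ∈ {0, 3, 9, 11}] = [0·1/9 + 3·1/9 + 9·5/18 + 11·1/9] / (11/18)
 = 73/18 / (11/18)
 = 73/11

6.6364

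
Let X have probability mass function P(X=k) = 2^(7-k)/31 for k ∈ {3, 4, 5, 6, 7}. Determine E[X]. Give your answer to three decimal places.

3.839

E[X] = Σ x·P(X=x)
 = 3·16/31 + 4·8/31 + 5·4/31 + 6·2/31 + 7·1/31
 = 48/31 + 32/31 + 20/31 + 12/31 + 7/31
 = 119/31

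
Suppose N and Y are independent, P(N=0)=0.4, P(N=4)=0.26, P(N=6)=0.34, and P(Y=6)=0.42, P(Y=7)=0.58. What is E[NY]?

E[NY] = Σ_n Σ_y ny · P(N=n)P(Y=y)
 = 0·0.168 + 0·0.232 + 24·0.1092 + 28·0.1508 + 36·0.1428 + 42·0.1972
 = 0 + 0 + 2.6208 + 4.2224 + 5.1408 + 8.2824
 = 20.2664

20.2664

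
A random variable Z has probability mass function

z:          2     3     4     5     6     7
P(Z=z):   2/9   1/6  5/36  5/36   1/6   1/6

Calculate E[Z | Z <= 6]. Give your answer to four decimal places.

P(Z <= 6) = 2/9 + 1/6 + 5/36 + 5/36 + 1/6 = 5/6.
E[Z | Z <= 6] = [2·2/9 + 3·1/6 + 4·5/36 + 5·5/36 + 6·1/6] / (5/6)
 = 115/36 / (5/6)
 = 23/6

3.8333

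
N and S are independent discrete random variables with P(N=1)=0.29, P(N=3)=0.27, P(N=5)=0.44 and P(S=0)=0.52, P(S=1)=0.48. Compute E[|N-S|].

E[|N-S|] = Σ_n Σ_s |n-s| · P(N=n)P(S=s)
 = 1·0.1508 + 0·0.1392 + 3·0.1404 + 2·0.1296 + 5·0.2288 + 4·0.2112
 = 0.1508 + 0 + 0.4212 + 0.2592 + 1.144 + 0.8448
 = 2.82

2.82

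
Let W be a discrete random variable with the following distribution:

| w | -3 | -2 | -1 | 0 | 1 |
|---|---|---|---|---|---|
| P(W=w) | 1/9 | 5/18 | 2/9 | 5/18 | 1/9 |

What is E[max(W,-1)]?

-0.5

E[max(W,-1)] = Σ max(w,-1)·P(W=w)
 = (-1)·1/9 + (-1)·5/18 + (-1)·2/9 + 0·5/18 + 1·1/9
 = (-1/9) + (-5/18) + (-2/9) + 0 + 1/9
 = -1/2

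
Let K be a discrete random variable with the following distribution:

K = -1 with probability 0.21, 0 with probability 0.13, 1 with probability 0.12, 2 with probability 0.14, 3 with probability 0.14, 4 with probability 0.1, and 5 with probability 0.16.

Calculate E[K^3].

31.21

E[K^3] = Σ k^3·P(K=k)
 = (-1)·0.21 + 0·0.13 + 1·0.12 + 8·0.14 + 27·0.14 + 64·0.1 + 125·0.16
 = (-0.21) + 0 + 0.12 + 1.12 + 3.78 + 6.4 + 20
 = 31.21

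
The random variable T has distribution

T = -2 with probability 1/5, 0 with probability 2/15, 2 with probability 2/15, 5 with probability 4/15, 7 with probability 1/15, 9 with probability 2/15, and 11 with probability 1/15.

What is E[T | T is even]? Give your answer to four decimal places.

P(T is even) = 1/5 + 2/15 + 2/15 = 7/15.
E[T | T is even] = [(-2)·1/5 + 0·2/15 + 2·2/15] / (7/15)
 = -2/15 / (7/15)
 = -2/7

-0.2857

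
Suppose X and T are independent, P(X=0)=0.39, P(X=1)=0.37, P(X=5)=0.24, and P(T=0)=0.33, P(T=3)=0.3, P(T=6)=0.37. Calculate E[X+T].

4.69

E[X+T] = Σ_x Σ_t (x+t) · P(X=x)P(T=t)
 = 0·0.1287 + 3·0.117 + 6·0.1443 + 1·0.1221 + 4·0.111 + 7·0.1369 + 5·0.0792 + 8·0.072 + 11·0.0888
 = 0 + 0.351 + 0.8658 + 0.1221 + 0.444 + 0.9583 + 0.396 + 0.576 + 0.9768
 = 4.69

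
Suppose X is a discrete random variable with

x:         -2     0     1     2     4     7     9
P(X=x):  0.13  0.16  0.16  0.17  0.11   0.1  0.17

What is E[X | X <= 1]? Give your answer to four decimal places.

P(X <= 1) = 0.13 + 0.16 + 0.16 = 0.45.
E[X | X <= 1] = [(-2)·0.13 + 0·0.16 + 1·0.16] / 0.45
 = -0.1 / 0.45
 = -2/9

-0.2222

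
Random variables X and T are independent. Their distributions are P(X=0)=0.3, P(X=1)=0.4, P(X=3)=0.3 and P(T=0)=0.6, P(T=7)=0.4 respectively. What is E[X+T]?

4.1

E[X+T] = Σ_x Σ_t (x+t) · P(X=x)P(T=t)
 = 0·0.18 + 7·0.12 + 1·0.24 + 8·0.16 + 3·0.18 + 10·0.12
 = 0 + 0.84 + 0.24 + 1.28 + 0.54 + 1.2
 = 4.1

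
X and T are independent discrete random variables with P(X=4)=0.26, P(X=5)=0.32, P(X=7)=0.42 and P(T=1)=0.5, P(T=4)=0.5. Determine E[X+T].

E[X+T] = Σ_x Σ_t (x+t) · P(X=x)P(T=t)
 = 5·0.13 + 8·0.13 + 6·0.16 + 9·0.16 + 8·0.21 + 11·0.21
 = 0.65 + 1.04 + 0.96 + 1.44 + 1.68 + 2.31
 = 8.08

8.08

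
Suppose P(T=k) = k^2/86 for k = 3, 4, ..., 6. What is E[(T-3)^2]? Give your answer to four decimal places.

E[(T-3)^2] = Σ (t-3)^2·P(T=t)
 = 0·9/86 + 1·8/43 + 4·25/86 + 9·18/43
 = 0 + 8/43 + 50/43 + 162/43
 = 220/43

5.1163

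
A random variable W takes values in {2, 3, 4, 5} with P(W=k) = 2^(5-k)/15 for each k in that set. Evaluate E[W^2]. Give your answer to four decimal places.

E[W^2] = Σ w^2·P(W=w)
 = 4·8/15 + 9·4/15 + 16·2/15 + 25·1/15
 = 32/15 + 12/5 + 32/15 + 5/3
 = 25/3

8.3333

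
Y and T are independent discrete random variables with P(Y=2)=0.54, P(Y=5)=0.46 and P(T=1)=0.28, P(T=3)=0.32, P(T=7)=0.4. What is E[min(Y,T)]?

E[min(Y,T)] = Σ_y Σ_t min(y,t) · P(Y=y)P(T=t)
 = 1·0.1512 + 2·0.1728 + 2·0.216 + 1·0.1288 + 3·0.1472 + 5·0.184
 = 0.1512 + 0.3456 + 0.432 + 0.1288 + 0.4416 + 0.92
 = 2.4192

2.4192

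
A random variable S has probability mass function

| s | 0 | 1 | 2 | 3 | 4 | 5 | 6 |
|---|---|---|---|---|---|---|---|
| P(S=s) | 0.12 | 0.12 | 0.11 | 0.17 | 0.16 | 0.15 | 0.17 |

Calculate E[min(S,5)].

E[min(S,5)] = Σ min(s,5)·P(S=s)
 = 0·0.12 + 1·0.12 + 2·0.11 + 3·0.17 + 4·0.16 + 5·0.15 + 5·0.17
 = 0 + 0.12 + 0.22 + 0.51 + 0.64 + 0.75 + 0.85
 = 3.09

3.09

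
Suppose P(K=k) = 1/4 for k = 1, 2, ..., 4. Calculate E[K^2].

7.5

E[K^2] = Σ k^2·P(K=k)
 = 1·1/4 + 4·1/4 + 9·1/4 + 16·1/4
 = 1/4 + 1 + 9/4 + 4
 = 15/2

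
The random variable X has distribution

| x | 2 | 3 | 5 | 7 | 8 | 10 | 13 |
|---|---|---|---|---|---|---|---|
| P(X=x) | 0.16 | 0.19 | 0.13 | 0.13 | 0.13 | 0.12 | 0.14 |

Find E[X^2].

55.95

E[X^2] = Σ x^2·P(X=x)
 = 4·0.16 + 9·0.19 + 25·0.13 + 49·0.13 + 64·0.13 + 100·0.12 + 169·0.14
 = 0.64 + 1.71 + 3.25 + 6.37 + 8.32 + 12 + 23.66
 = 55.95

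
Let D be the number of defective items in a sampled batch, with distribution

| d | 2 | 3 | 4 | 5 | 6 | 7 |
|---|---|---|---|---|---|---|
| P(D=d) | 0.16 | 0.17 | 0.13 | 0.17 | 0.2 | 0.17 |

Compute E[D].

4.59

E[D] = Σ d·P(D=d)
 = 2·0.16 + 3·0.17 + 4·0.13 + 5·0.17 + 6·0.2 + 7·0.17
 = 0.32 + 0.51 + 0.52 + 0.85 + 1.2 + 1.19
 = 4.59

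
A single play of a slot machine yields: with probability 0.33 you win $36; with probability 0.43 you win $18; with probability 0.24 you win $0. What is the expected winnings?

E[payout] = 36·0.33 + 18·0.43 + 0·0.24
 = 11.88 + 7.74 + 0
 = 19.62

19.62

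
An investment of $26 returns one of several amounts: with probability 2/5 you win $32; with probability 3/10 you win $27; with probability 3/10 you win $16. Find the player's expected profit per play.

E[payout] = 32·2/5 + 27·3/10 + 16·3/10
 = 64/5 + 81/10 + 24/5
 = 257/10
Net = 257/10 - 26 = -3/10

-0.3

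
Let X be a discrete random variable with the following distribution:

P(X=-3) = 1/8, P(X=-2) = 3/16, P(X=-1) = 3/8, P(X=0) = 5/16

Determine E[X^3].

-5.25

E[X^3] = Σ x^3·P(X=x)
 = (-27)·1/8 + (-8)·3/16 + (-1)·3/8 + 0·5/16
 = (-27/8) + (-3/2) + (-3/8) + 0
 = -21/4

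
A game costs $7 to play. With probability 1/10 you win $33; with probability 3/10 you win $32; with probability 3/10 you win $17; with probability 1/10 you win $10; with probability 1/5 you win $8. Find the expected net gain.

13.6

E[payout] = 33·1/10 + 32·3/10 + 17·3/10 + 10·1/10 + 8·1/5
 = 33/10 + 48/5 + 51/10 + 1 + 8/5
 = 103/5
Net = 103/5 - 7 = 68/5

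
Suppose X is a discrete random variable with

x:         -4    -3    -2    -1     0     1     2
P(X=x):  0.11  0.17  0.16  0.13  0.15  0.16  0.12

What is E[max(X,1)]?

E[max(X,1)] = Σ max(x,1)·P(X=x)
 = 1·0.11 + 1·0.17 + 1·0.16 + 1·0.13 + 1·0.15 + 1·0.16 + 2·0.12
 = 0.11 + 0.17 + 0.16 + 0.13 + 0.15 + 0.16 + 0.24
 = 1.12

1.12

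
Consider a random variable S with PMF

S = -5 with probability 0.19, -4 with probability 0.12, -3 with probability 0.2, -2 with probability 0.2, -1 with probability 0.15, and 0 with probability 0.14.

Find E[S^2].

9.42

E[S^2] = Σ s^2·P(S=s)
 = 25·0.19 + 16·0.12 + 9·0.2 + 4·0.2 + 1·0.15 + 0·0.14
 = 4.75 + 1.92 + 1.8 + 0.8 + 0.15 + 0
 = 9.42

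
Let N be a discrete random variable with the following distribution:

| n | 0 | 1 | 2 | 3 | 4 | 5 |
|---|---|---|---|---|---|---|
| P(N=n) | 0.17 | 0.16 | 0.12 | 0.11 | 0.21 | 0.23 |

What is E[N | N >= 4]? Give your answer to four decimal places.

4.5227

P(N >= 4) = 0.21 + 0.23 = 0.44.
E[N | N >= 4] = [4·0.21 + 5·0.23] / 0.44
 = 1.99 / 0.44
 = 199/44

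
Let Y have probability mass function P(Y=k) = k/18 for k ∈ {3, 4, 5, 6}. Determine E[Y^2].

24

E[Y^2] = Σ y^2·P(Y=y)
 = 9·1/6 + 16·2/9 + 25·5/18 + 36·1/3
 = 3/2 + 32/9 + 125/18 + 12
 = 24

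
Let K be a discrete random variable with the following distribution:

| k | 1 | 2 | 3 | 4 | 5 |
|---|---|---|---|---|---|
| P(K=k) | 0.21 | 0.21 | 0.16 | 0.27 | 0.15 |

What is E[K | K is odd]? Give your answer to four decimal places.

2.7692

P(K is odd) = 0.21 + 0.16 + 0.15 = 0.52.
E[K | K is odd] = [1·0.21 + 3·0.16 + 5·0.15] / 0.52
 = 1.44 / 0.52
 = 36/13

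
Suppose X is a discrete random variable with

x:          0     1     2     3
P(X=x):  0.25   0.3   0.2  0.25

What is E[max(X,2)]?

E[max(X,2)] = Σ max(x,2)·P(X=x)
 = 2·0.25 + 2·0.3 + 2·0.2 + 3·0.25
 = 0.5 + 0.6 + 0.4 + 0.75
 = 2.25

2.25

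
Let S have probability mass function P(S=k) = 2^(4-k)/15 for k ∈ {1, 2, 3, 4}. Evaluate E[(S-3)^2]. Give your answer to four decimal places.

2.4667

E[(S-3)^2] = Σ (s-3)^2·P(S=s)
 = 4·8/15 + 1·4/15 + 0·2/15 + 1·1/15
 = 32/15 + 4/15 + 0 + 1/15
 = 37/15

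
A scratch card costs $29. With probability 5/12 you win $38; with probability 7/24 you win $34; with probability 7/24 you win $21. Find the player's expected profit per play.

E[payout] = 38·5/12 + 34·7/24 + 21·7/24
 = 95/6 + 119/12 + 49/8
 = 255/8
Net = 255/8 - 29 = 23/8

2.875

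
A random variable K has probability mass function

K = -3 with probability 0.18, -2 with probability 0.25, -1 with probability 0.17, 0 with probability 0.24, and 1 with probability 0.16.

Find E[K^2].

E[K^2] = Σ k^2·P(K=k)
 = 9·0.18 + 4·0.25 + 1·0.17 + 0·0.24 + 1·0.16
 = 1.62 + 1 + 0.17 + 0 + 0.16
 = 2.95

2.95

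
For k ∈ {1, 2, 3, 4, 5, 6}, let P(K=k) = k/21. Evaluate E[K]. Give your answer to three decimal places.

4.333

E[K] = Σ k·P(K=k)
 = 1·1/21 + 2·2/21 + 3·1/7 + 4·4/21 + 5·5/21 + 6·2/7
 = 1/21 + 4/21 + 3/7 + 16/21 + 25/21 + 12/7
 = 13/3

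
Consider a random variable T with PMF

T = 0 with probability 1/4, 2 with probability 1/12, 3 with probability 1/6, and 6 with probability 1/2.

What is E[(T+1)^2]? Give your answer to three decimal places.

28.167

E[(T+1)^2] = Σ (t+1)^2·P(T=t)
 = 1·1/4 + 9·1/12 + 16·1/6 + 49·1/2
 = 1/4 + 3/4 + 8/3 + 49/2
 = 169/6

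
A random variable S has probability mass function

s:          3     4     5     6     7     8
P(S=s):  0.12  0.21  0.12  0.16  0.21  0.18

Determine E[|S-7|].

1.69

E[|S-7|] = Σ |s-7|·P(S=s)
 = 4·0.12 + 3·0.21 + 2·0.12 + 1·0.16 + 0·0.21 + 1·0.18
 = 0.48 + 0.63 + 0.24 + 0.16 + 0 + 0.18
 = 1.69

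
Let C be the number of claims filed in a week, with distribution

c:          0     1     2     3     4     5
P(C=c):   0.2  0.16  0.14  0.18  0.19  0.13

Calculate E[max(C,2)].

E[max(C,2)] = Σ max(c,2)·P(C=c)
 = 2·0.2 + 2·0.16 + 2·0.14 + 3·0.18 + 4·0.19 + 5·0.13
 = 0.4 + 0.32 + 0.28 + 0.54 + 0.76 + 0.65
 = 2.95

2.95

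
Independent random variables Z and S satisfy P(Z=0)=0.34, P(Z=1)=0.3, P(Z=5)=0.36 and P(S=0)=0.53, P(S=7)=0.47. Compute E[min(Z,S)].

E[min(Z,S)] = Σ_z Σ_s min(z,s) · P(Z=z)P(S=s)
 = 0·0.1802 + 0·0.1598 + 0·0.159 + 1·0.141 + 0·0.1908 + 5·0.1692
 = 0 + 0 + 0 + 0.141 + 0 + 0.846
 = 0.987

0.987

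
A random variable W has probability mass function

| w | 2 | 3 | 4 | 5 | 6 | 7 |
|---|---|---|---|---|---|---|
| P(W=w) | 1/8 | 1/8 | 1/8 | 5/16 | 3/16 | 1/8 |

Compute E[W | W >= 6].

P(W >= 6) = 3/16 + 1/8 = 5/16.
E[W | W >= 6] = [6·3/16 + 7·1/8] / (5/16)
 = 2 / (5/16)
 = 32/5

6.4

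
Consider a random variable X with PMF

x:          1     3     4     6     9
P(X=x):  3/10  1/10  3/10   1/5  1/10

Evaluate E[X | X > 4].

P(X > 4) = 1/5 + 1/10 = 3/10.
E[X | X > 4] = [6·1/5 + 9·1/10] / (3/10)
 = 21/10 / (3/10)
 = 7

7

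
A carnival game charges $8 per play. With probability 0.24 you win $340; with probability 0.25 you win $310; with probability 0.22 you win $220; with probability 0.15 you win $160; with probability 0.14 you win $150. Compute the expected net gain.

244.5

E[payout] = 340·0.24 + 310·0.25 + 220·0.22 + 160·0.15 + 150·0.14
 = 81.6 + 77.5 + 48.4 + 24 + 21
 = 252.5
Net = 252.5 - 8 = 244.5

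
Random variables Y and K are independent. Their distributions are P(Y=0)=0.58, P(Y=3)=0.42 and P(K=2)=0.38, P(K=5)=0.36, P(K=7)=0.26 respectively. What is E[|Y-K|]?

3.4392

E[|Y-K|] = Σ_y Σ_k |y-k| · P(Y=y)P(K=k)
 = 2·0.2204 + 5·0.2088 + 7·0.1508 + 1·0.1596 + 2·0.1512 + 4·0.1092
 = 0.4408 + 1.044 + 1.0556 + 0.1596 + 0.3024 + 0.4368
 = 3.4392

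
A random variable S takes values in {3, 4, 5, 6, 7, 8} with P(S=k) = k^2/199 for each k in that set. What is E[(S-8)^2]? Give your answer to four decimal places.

E[(S-8)^2] = Σ (s-8)^2·P(S=s)
 = 25·9/199 + 16·16/199 + 9·25/199 + 4·36/199 + 1·49/199 + 0·64/199
 = 225/199 + 256/199 + 225/199 + 144/199 + 49/199 + 0
 = 899/199

4.5176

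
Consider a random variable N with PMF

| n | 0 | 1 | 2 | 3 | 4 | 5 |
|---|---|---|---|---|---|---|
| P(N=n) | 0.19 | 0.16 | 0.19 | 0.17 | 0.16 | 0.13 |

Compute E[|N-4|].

E[|N-4|] = Σ |n-4|·P(N=n)
 = 4·0.19 + 3·0.16 + 2·0.19 + 1·0.17 + 0·0.16 + 1·0.13
 = 0.76 + 0.48 + 0.38 + 0.17 + 0 + 0.13
 = 1.92

1.92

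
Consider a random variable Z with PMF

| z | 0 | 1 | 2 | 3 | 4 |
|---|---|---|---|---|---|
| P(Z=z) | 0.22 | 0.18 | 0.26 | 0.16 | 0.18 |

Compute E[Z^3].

E[Z^3] = Σ z^3·P(Z=z)
 = 0·0.22 + 1·0.18 + 8·0.26 + 27·0.16 + 64·0.18
 = 0 + 0.18 + 2.08 + 4.32 + 11.52
 = 18.1

18.1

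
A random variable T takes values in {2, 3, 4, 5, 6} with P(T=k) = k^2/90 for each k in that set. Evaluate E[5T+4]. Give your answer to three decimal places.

28.444

E[5T+4] = Σ (5t+4)·P(T=t)
 = 14·2/45 + 19·1/10 + 24·8/45 + 29·5/18 + 34·2/5
 = 28/45 + 19/10 + 64/15 + 145/18 + 68/5
 = 256/9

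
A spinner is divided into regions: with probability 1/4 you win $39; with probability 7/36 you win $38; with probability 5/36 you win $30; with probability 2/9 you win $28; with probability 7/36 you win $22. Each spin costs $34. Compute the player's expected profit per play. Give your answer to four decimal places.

-2.1944

E[payout] = 39·1/4 + 38·7/36 + 30·5/36 + 28·2/9 + 22·7/36
 = 39/4 + 133/18 + 25/6 + 56/9 + 77/18
 = 1145/36
Net = 1145/36 - 34 = -79/36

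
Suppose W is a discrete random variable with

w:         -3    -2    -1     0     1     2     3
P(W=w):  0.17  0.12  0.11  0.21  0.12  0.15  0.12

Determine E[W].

E[W] = Σ w·P(W=w)
 = (-3)·0.17 + (-2)·0.12 + (-1)·0.11 + 0·0.21 + 1·0.12 + 2·0.15 + 3·0.12
 = (-0.51) + (-0.24) + (-0.11) + 0 + 0.12 + 0.3 + 0.36
 = -0.08

-0.08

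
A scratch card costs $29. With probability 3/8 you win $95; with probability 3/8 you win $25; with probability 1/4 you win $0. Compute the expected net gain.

E[payout] = 95·3/8 + 25·3/8 + 0·1/4
 = 285/8 + 75/8 + 0
 = 45
Net = 45 - 29 = 16

16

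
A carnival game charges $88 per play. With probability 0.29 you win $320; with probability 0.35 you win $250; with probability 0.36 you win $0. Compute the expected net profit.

92.3

E[payout] = 320·0.29 + 250·0.35 + 0·0.36
 = 92.8 + 87.5 + 0
 = 180.3
Net = 180.3 - 88 = 92.3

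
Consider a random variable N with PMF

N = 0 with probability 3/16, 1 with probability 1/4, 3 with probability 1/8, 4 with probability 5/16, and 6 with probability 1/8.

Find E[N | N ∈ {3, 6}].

P(N ∈ {3, 6}) = 1/8 + 1/8 = 1/4.
E[N | N ∈ {3, 6}] = [3·1/8 + 6·1/8] / (1/4)
 = 9/8 / (1/4)
 = 9/2

4.5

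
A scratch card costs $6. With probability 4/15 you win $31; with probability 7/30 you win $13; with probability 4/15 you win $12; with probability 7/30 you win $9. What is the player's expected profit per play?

E[payout] = 31·4/15 + 13·7/30 + 12·4/15 + 9·7/30
 = 124/15 + 91/30 + 16/5 + 21/10
 = 83/5
Net = 83/5 - 6 = 53/5

10.6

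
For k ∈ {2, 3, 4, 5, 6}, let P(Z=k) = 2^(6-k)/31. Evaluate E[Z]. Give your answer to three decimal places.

E[Z] = Σ z·P(Z=z)
 = 2·16/31 + 3·8/31 + 4·4/31 + 5·2/31 + 6·1/31
 = 32/31 + 24/31 + 16/31 + 10/31 + 6/31
 = 88/31

2.839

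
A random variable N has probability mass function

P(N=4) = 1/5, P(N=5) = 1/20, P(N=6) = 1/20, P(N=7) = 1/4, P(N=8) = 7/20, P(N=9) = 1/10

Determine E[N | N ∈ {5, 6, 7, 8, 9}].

P(N ∈ {5, 6, 7, 8, 9}) = 1/20 + 1/20 + 1/4 + 7/20 + 1/10 = 4/5.
E[N | N ∈ {5, 6, 7, 8, 9}] = [5·1/20 + 6·1/20 + 7·1/4 + 8·7/20 + 9·1/10] / (4/5)
 = 6 / (4/5)
 = 15/2

7.5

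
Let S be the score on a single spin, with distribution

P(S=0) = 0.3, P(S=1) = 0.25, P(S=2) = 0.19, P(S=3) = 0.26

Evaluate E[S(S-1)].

1.94

E[S(S-1)] = Σ s(s-1)·P(S=s)
 = 0·0.3 + 0·0.25 + 2·0.19 + 6·0.26
 = 0 + 0 + 0.38 + 1.56
 = 1.94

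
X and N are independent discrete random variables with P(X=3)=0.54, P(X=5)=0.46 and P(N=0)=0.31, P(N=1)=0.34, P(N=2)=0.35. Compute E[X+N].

E[X+N] = Σ_x Σ_n (x+n) · P(X=x)P(N=n)
 = 3·0.1674 + 4·0.1836 + 5·0.189 + 5·0.1426 + 6·0.1564 + 7·0.161
 = 0.5022 + 0.7344 + 0.945 + 0.713 + 0.9384 + 1.127
 = 4.96

4.96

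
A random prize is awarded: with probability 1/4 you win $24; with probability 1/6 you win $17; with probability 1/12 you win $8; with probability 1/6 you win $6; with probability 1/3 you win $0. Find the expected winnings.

E[payout] = 24·1/4 + 17·1/6 + 8·1/12 + 6·1/6 + 0·1/3
 = 6 + 17/6 + 2/3 + 1 + 0
 = 21/2

10.5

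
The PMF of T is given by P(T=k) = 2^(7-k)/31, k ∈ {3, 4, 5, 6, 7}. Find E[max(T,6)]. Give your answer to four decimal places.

E[max(T,6)] = Σ max(t,6)·P(T=t)
 = 6·16/31 + 6·8/31 + 6·4/31 + 6·2/31 + 7·1/31
 = 96/31 + 48/31 + 24/31 + 12/31 + 7/31
 = 187/31

6.0323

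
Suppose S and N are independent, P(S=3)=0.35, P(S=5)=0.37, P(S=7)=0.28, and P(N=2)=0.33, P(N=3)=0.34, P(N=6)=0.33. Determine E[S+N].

8.52

E[S+N] = Σ_s Σ_n (s+n) · P(S=s)P(N=n)
 = 5·0.1155 + 6·0.119 + 9·0.1155 + 7·0.1221 + 8·0.1258 + 11·0.1221 + 9·0.0924 + 10·0.0952 + 13·0.0924
 = 0.5775 + 0.714 + 1.0395 + 0.8547 + 1.0064 + 1.3431 + 0.8316 + 0.952 + 1.2012
 = 8.52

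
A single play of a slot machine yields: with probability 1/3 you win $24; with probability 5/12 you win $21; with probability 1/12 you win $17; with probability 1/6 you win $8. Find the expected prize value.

19.5

E[payout] = 24·1/3 + 21·5/12 + 17·1/12 + 8·1/6
 = 8 + 35/4 + 17/12 + 4/3
 = 39/2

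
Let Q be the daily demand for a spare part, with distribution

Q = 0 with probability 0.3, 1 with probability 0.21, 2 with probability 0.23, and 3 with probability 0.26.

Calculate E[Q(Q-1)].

E[Q(Q-1)] = Σ q(q-1)·P(Q=q)
 = 0·0.3 + 0·0.21 + 2·0.23 + 6·0.26
 = 0 + 0 + 0.46 + 1.56
 = 2.02

2.02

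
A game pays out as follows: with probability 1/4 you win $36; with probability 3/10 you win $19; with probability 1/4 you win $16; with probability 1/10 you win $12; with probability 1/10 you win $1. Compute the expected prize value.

E[payout] = 36·1/4 + 19·3/10 + 16·1/4 + 12·1/10 + 1·1/10
 = 9 + 57/10 + 4 + 6/5 + 1/10
 = 20

20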